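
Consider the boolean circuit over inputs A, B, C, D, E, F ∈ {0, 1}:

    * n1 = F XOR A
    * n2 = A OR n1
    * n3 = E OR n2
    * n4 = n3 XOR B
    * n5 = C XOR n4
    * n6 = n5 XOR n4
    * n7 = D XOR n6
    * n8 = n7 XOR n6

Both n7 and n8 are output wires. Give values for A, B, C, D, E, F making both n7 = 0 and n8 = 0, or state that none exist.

A=1, B=0, C=0, D=0, E=1, F=1

Check with A=1, B=0, C=0, D=0, E=1, F=1:
n1 = F XOR A = 1 XOR 1 = 0
n2 = A OR n1 = 1 OR 0 = 1
n3 = E OR n2 = 1 OR 1 = 1
n4 = n3 XOR B = 1 XOR 0 = 1
n5 = C XOR n4 = 0 XOR 1 = 1
n6 = n5 XOR n4 = 1 XOR 1 = 0
n7 = D XOR n6 = 0 XOR 0 = 0
n8 = n7 XOR n6 = 0 XOR 0 = 0
So n7 = 0 and n8 = 0.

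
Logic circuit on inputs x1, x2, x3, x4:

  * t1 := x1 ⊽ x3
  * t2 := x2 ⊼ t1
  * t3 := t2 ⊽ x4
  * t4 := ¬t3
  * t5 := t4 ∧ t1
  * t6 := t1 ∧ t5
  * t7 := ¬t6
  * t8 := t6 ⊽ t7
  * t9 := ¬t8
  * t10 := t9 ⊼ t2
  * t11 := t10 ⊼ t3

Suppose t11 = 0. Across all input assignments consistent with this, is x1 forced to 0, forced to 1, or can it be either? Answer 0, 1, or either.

0

t11 = t10 ⊼ t3 must be 0, so both t10 = 1 and t3 = 1.
t10 = t9 ⊼ t2 must be 1, so at least one of t9, t2 is 0.
Every assignment with t11 = 0 has x1 = 0; there are 1 such assignment(s).
  x1=0, x2=1, x3=0, x4=0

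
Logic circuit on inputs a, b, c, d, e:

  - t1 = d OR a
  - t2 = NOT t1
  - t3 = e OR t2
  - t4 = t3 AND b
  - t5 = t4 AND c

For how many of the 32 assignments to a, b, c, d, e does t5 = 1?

t5 = t4 AND c must be 1, so both t4 = 1 and c = 1.
t4 = t3 AND b must be 1, so both t3 = 1 and b = 1.
Enumerating the 32 input combinations, 5 give t5 = 1 and 27 give t5 = 0.

5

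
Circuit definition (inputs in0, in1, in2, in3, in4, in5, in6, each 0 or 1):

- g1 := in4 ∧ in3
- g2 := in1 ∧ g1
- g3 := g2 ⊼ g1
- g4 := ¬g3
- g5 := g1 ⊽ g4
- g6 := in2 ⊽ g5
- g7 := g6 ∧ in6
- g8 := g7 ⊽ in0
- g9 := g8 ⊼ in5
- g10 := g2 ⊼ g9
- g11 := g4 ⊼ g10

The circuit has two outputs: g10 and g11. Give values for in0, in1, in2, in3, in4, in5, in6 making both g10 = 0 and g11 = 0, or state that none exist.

Across all 128 input combinations, none give both g10 = 0 and g11 = 0.

no solution exists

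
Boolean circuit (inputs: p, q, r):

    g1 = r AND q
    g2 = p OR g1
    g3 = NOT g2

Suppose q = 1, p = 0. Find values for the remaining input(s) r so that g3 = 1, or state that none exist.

Check with q = 1, p = 0 and r=0:
g1 = r AND q = 0 AND 1 = 0
g2 = p OR g1 = 0 OR 0 = 0
g3 = NOT g2 = NOT 0 = 1
So g3 = 1.

r=0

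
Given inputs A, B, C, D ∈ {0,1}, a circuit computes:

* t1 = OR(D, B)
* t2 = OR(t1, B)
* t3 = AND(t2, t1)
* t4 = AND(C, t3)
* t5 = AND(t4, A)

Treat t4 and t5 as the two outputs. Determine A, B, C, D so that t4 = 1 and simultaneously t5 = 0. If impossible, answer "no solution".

A=0, B=0, C=1, D=1

Check with A=0, B=0, C=1, D=1:
t1 = OR(D, B) = OR(1, 0) = 1
t2 = OR(t1, B) = OR(1, 0) = 1
t3 = AND(t2, t1) = AND(1, 1) = 1
t4 = AND(C, t3) = AND(1, 1) = 1
t5 = AND(t4, A) = AND(1, 0) = 0
So t4 = 1 and t5 = 0.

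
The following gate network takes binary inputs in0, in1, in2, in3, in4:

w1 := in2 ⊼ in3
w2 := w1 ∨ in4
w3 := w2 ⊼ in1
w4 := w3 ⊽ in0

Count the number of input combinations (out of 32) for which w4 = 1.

w4 = w3 ⊽ in0 must be 1, so both w3 = 0 and in0 = 0.
w3 = w2 ⊼ in1 must be 0, so both w2 = 1 and in1 = 1.
w2 = w1 ∨ in4 must be 1, so at least one of w1, in4 is 1.
Enumerating the 32 input combinations, 7 give w4 = 1 and 25 give w4 = 0.

7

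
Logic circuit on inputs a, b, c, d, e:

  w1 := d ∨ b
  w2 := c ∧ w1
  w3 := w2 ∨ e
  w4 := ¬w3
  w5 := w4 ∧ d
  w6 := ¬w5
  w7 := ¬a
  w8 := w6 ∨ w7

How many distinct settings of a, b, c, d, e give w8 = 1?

w8 = w6 ∨ w7 must be 1, so at least one of w6, w7 is 1.
Enumerating the 32 input combinations, 30 give w8 = 1 and 2 give w8 = 0.

30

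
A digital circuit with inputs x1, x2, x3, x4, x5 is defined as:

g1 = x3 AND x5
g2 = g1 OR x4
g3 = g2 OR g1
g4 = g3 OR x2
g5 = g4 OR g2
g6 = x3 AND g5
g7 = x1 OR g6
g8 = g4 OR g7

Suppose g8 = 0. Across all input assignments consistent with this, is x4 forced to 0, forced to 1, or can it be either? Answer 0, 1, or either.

0

g8 = g4 OR g7 must be 0, so both g4 = 0 and g7 = 0.
g4 = g3 OR x2 must be 0, so both g3 = 0 and x2 = 0.
Every assignment with g8 = 0 has x4 = 0; there are 3 such assignment(s).
  x1=0, x2=0, x3=0, x4=0, x5=0
  x1=0, x2=0, x3=0, x4=0, x5=1
  x1=0, x2=0, x3=1, x4=0, x5=0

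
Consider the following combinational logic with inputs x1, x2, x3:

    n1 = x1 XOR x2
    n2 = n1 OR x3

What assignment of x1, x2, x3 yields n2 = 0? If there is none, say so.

x1=1 x2=1 x3=0

Check with x1=1 x2=1 x3=0:
n1 = x1 XOR x2 = 1 XOR 1 = 0
n2 = n1 OR x3 = 0 OR 0 = 0
So n2 = 0 as required.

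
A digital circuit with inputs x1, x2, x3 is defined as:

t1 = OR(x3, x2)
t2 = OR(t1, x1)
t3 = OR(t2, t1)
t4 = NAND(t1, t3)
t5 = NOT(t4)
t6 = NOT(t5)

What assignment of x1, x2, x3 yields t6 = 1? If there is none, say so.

t6 = NOT(t5) must be 1, so t5 = 0.
t5 = NOT(t4) must be 0, so t4 = 1.
Check with x1=1, x2=0, x3=0:
t1 = OR(x3, x2) = OR(0, 0) = 0
t2 = OR(t1, x1) = OR(0, 1) = 1
t3 = OR(t2, t1) = OR(1, 0) = 1
t4 = NAND(t1, t3) = NAND(0, 1) = 1
t5 = NOT(t4) = NOT 1 = 0
t6 = NOT(t5) = NOT 0 = 1
So t6 = 1 as required.

x1=1, x2=0, x3=0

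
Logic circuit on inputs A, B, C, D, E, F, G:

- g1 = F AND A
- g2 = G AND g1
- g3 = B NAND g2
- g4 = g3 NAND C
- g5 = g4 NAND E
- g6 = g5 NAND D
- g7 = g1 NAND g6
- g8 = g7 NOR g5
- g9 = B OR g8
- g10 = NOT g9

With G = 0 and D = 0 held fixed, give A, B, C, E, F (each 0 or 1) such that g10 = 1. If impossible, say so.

A=1, B=0, C=1, E=1, F=1

g10 = NOT g9 must be 1, so g9 = 0.
g9 = B OR g8 must be 0, so both B = 0 and g8 = 0.
Check with G = 0 and D = 0 and A=1, B=0, C=1, E=1, F=1:
g1 = F AND A = 1 AND 1 = 1
g2 = G AND g1 = 0 AND 1 = 0
g3 = B NAND g2 = 0 NAND 0 = 1
g4 = g3 NAND C = 1 NAND 1 = 0
g5 = g4 NAND E = 0 NAND 1 = 1
g6 = g5 NAND D = 1 NAND 0 = 1
g7 = g1 NAND g6 = 1 NAND 1 = 0
g8 = g7 NOR g5 = 0 NOR 1 = 0
g9 = B OR g8 = 0 OR 0 = 0
g10 = NOT g9 = NOT 0 = 1
So g10 = 1.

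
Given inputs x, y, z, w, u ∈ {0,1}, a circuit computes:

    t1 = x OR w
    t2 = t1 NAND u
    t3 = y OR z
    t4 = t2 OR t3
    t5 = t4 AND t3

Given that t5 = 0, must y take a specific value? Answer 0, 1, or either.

0

t5 = t4 AND t3 must be 0, so at least one of t4, t3 is 0.
Every assignment with t5 = 0 has y = 0; there are 8 such assignment(s).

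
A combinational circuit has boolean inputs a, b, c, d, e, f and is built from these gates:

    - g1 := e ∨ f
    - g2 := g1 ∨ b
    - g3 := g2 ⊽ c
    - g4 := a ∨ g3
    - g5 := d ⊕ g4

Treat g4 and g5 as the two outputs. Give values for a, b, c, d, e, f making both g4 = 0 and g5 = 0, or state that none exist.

a=0, b=0, c=1, d=0, e=0, f=1

Check with a=0, b=0, c=1, d=0, e=0, f=1:
g1 = e ∨ f = 0 ∨ 1 = 1
g2 = g1 ∨ b = 1 ∨ 0 = 1
g3 = g2 ⊽ c = 1 ⊽ 1 = 0
g4 = a ∨ g3 = 0 ∨ 0 = 0
g5 = d ⊕ g4 = 0 ⊕ 0 = 0
So g4 = 0 and g5 = 0.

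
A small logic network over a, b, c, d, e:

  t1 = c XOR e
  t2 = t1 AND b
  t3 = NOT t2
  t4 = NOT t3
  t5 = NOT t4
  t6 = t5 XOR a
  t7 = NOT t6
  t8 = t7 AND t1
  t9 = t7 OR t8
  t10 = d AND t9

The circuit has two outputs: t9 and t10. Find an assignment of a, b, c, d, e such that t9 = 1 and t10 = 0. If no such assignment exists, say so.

a=0 b=1 c=1 d=0 e=0

Check with a=0 b=1 c=1 d=0 e=0:
t1 = c XOR e = 1 XOR 0 = 1
t2 = t1 AND b = 1 AND 1 = 1
t3 = NOT t2 = NOT 1 = 0
t4 = NOT t3 = NOT 0 = 1
t5 = NOT t4 = NOT 1 = 0
t6 = t5 XOR a = 0 XOR 0 = 0
t7 = NOT t6 = NOT 0 = 1
t8 = t7 AND t1 = 1 AND 1 = 1
t9 = t7 OR t8 = 1 OR 1 = 1
t10 = d AND t9 = 0 AND 1 = 0
So t9 = 1 and t10 = 0.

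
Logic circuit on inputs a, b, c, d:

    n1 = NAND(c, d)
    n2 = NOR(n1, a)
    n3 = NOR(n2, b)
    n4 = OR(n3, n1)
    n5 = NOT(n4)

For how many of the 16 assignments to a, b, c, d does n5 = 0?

n5 = NOT(n4) must be 0, so n4 = 1.
n4 = OR(n3, n1) must be 1, so at least one of n3, n1 is 1.
Enumerating the 16 input combinations, 13 give n5 = 0 and 3 give n5 = 1.

13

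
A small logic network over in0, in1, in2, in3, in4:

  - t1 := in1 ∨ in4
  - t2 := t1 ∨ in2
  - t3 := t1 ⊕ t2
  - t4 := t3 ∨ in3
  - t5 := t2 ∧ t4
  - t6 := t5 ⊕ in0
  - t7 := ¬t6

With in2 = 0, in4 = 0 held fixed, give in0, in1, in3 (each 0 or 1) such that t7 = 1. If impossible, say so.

t7 = ¬t6 must be 1, so t6 = 0.
t6 = t5 ⊕ in0 must be 0, so t5 and in0 are equal.
Check with in2 = 0, in4 = 0 and in0=0, in1=0, in3=0:
t1 = in1 ∨ in4 = 0 ∨ 0 = 0
t2 = t1 ∨ in2 = 0 ∨ 0 = 0
t3 = t1 ⊕ t2 = 0 ⊕ 0 = 0
t4 = t3 ∨ in3 = 0 ∨ 0 = 0
t5 = t2 ∧ t4 = 0 ∧ 0 = 0
t6 = t5 ⊕ in0 = 0 ⊕ 0 = 0
t7 = ¬t6 = ¬0 = 1
So t7 = 1.

in0=0, in1=0, in3=0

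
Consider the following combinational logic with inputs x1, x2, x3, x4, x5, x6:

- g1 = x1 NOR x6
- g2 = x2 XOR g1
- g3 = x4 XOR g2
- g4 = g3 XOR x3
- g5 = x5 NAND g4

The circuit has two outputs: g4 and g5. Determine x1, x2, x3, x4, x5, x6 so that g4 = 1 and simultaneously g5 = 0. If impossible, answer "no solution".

x1=0 x2=1 x3=0 x4=0 x5=1 x6=1

Check with x1=0 x2=1 x3=0 x4=0 x5=1 x6=1:
g1 = x1 NOR x6 = 0 NOR 1 = 0
g2 = x2 XOR g1 = 1 XOR 0 = 1
g3 = x4 XOR g2 = 0 XOR 1 = 1
g4 = g3 XOR x3 = 1 XOR 0 = 1
g5 = x5 NAND g4 = 1 NAND 1 = 0
So g4 = 1 and g5 = 0.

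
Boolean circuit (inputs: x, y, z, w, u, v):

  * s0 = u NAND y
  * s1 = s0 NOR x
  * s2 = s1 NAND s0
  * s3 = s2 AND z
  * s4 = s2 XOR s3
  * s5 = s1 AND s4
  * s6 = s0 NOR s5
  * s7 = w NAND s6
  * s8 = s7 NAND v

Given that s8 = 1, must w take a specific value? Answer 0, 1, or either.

Both values of w occur among assignments with s8 = 1:
  w=0: x=0, y=0, z=0, w=0, u=0, v=0
  w=1: x=0, y=0, z=0, w=1, u=0, v=0

either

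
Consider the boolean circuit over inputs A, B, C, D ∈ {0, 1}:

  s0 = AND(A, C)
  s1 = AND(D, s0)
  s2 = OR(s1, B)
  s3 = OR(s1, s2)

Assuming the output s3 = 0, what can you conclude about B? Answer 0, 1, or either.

s3 = OR(s1, s2) must be 0, so both s1 = 0 and s2 = 0.
s1 = AND(D, s0) must be 0, so at least one of D, s0 is 0.
s2 = OR(s1, B) must be 0, so both s1 = 0 and B = 0.
Every assignment with s3 = 0 has B = 0; there are 7 such assignment(s).

0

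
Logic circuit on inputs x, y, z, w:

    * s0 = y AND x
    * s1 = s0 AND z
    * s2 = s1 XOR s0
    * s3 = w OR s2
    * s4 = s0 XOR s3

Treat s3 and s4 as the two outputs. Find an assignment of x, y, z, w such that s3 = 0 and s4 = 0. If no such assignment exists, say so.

x=0 y=0 z=1 w=0

Check with x=0 y=0 z=1 w=0:
s0 = y AND x = 0 AND 0 = 0
s1 = s0 AND z = 0 AND 1 = 0
s2 = s1 XOR s0 = 0 XOR 0 = 0
s3 = w OR s2 = 0 OR 0 = 0
s4 = s0 XOR s3 = 0 XOR 0 = 0
So s3 = 0 and s4 = 0.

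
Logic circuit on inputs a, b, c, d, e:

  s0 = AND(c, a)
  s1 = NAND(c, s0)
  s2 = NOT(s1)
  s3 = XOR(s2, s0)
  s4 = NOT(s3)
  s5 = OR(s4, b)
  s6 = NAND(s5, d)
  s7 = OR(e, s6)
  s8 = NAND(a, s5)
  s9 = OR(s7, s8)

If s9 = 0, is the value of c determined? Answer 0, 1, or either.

either

Both values of c occur among assignments with s9 = 0:
  c=0: a=1, b=0, c=0, d=1, e=0
  c=1: a=1, b=0, c=1, d=1, e=0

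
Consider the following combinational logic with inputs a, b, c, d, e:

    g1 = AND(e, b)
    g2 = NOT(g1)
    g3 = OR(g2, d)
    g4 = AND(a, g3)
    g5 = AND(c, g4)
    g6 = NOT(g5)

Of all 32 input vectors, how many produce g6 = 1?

g6 = NOT(g5) must be 1, so g5 = 0.
g5 = AND(c, g4) must be 0, so at least one of c, g4 is 0.
Enumerating the 32 input combinations, 25 give g6 = 1 and 7 give g6 = 0.

25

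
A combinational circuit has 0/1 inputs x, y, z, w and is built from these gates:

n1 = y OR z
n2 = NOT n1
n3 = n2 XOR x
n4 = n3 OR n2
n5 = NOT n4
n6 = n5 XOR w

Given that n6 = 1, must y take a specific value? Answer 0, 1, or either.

either

Both values of y occur among assignments with n6 = 1:
  y=0: x=0, y=0, z=0, w=1
  y=1: x=0, y=1, z=0, w=0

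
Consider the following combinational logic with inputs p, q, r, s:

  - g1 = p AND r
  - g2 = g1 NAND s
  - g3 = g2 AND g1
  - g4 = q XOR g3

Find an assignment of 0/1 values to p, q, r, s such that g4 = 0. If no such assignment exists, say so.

g4 = q XOR g3 must be 0, so q and g3 are equal.
Check with p=0 q=0 r=0 s=1:
g1 = p AND r = 0 AND 0 = 0
g2 = g1 NAND s = 0 NAND 1 = 1
g3 = g2 AND g1 = 1 AND 0 = 0
g4 = q XOR g3 = 0 XOR 0 = 0
So g4 = 0 as required.

p=0 q=0 r=0 s=1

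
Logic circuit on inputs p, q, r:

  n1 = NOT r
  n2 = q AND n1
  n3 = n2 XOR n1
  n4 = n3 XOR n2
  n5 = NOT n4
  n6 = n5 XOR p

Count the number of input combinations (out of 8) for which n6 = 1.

4

n6 = n5 XOR p must be 1, so n5 and p differ.
Satisfying assignments:
  p=0, q=0, r=1
  p=0, q=1, r=1
  p=1, q=0, r=0
  p=1, q=1, r=0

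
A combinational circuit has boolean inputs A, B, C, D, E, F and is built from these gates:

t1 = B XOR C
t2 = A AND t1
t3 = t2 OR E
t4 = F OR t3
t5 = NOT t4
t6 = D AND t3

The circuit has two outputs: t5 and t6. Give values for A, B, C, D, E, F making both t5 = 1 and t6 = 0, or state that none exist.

A=0, B=1, C=0, D=1, E=0, F=0

Check with A=0, B=1, C=0, D=1, E=0, F=0:
t1 = B XOR C = 1 XOR 0 = 1
t2 = A AND t1 = 0 AND 1 = 0
t3 = t2 OR E = 0 OR 0 = 0
t4 = F OR t3 = 0 OR 0 = 0
t5 = NOT t4 = NOT 0 = 1
t6 = D AND t3 = 1 AND 0 = 0
So t5 = 1 and t6 = 0.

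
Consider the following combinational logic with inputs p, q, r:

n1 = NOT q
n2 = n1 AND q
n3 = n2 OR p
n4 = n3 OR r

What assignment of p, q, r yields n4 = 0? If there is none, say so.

p=0 q=1 r=0

n4 = n3 OR r must be 0, so both n3 = 0 and r = 0.
Check with p=0 q=1 r=0:
n1 = NOT q = NOT 1 = 0
n2 = n1 AND q = 0 AND 1 = 0
n3 = n2 OR p = 0 OR 0 = 0
n4 = n3 OR r = 0 OR 0 = 0
So n4 = 0 as required.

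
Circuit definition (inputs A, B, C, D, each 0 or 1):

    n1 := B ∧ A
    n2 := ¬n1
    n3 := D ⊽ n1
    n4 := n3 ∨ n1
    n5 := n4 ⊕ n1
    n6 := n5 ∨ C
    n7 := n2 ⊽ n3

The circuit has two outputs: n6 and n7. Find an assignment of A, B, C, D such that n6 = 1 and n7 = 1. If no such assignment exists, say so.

Check with A=1, B=1, C=1, D=0:
n1 = B ∧ A = 1 ∧ 1 = 1
n2 = ¬n1 = ¬1 = 0
n3 = D ⊽ n1 = 0 ⊽ 1 = 0
n4 = n3 ∨ n1 = 0 ∨ 1 = 1
n5 = n4 ⊕ n1 = 1 ⊕ 1 = 0
n6 = n5 ∨ C = 0 ∨ 1 = 1
n7 = n2 ⊽ n3 = 0 ⊽ 0 = 1
So n6 = 1 and n7 = 1.

A=1, B=1, C=1, D=0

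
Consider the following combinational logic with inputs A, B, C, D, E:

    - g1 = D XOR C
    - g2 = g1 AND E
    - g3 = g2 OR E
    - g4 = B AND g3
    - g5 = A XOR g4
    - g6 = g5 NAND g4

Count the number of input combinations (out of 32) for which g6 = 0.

g6 = g5 NAND g4 must be 0, so both g5 = 1 and g4 = 1.
g5 = A XOR g4 must be 1, so A and g4 differ.
Satisfying assignments:
  A=0, B=1, C=0, D=0, E=1
  A=0, B=1, C=0, D=1, E=1
  A=0, B=1, C=1, D=0, E=1
  A=0, B=1, C=1, D=1, E=1

4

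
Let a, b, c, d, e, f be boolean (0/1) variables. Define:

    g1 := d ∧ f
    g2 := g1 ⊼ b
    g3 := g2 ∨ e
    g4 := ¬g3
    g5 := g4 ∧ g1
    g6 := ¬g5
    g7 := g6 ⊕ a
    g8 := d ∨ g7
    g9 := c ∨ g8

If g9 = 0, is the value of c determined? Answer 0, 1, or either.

0

g9 = c ∨ g8 must be 0, so both c = 0 and g8 = 0.
g8 = d ∨ g7 must be 0, so both d = 0 and g7 = 0.
g7 = g6 ⊕ a must be 0, so g6 and a are equal.
Every assignment with g9 = 0 has c = 0; there are 8 such assignment(s).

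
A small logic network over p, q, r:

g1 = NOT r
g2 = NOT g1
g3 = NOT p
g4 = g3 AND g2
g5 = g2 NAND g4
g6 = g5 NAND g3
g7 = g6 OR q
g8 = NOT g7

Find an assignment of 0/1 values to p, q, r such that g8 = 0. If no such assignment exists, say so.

g8 = NOT g7 must be 0, so g7 = 1.
g7 = g6 OR q must be 1, so at least one of g6, q is 1.
Check with p=0, q=1, r=0:
g1 = NOT r = NOT 0 = 1
g2 = NOT g1 = NOT 1 = 0
g3 = NOT p = NOT 0 = 1
g4 = g3 AND g2 = 1 AND 0 = 0
g5 = g2 NAND g4 = 0 NAND 0 = 1
g6 = g5 NAND g3 = 1 NAND 1 = 0
g7 = g6 OR q = 0 OR 1 = 1
g8 = NOT g7 = NOT 1 = 0
So g8 = 0 as required.

p=0, q=1, r=0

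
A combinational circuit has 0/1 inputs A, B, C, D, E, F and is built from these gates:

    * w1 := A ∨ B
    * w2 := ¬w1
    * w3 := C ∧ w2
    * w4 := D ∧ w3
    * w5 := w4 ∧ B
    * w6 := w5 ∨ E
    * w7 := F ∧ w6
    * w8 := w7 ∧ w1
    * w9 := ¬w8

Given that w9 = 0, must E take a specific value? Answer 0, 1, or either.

w9 = ¬w8 must be 0, so w8 = 1.
Every assignment with w9 = 0 has E = 1; there are 12 such assignment(s).

1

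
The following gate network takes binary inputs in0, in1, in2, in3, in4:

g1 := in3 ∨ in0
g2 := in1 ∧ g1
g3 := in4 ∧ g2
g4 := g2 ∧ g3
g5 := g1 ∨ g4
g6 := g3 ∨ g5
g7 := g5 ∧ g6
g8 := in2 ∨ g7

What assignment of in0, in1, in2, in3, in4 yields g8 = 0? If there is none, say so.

g8 = in2 ∨ g7 must be 0, so both in2 = 0 and g7 = 0.
g7 = g5 ∧ g6 must be 0, so at least one of g5, g6 is 0.
Check with in0=0, in1=1, in2=0, in3=0, in4=1:
g1 = in3 ∨ in0 = 0 ∨ 0 = 0
g2 = in1 ∧ g1 = 1 ∧ 0 = 0
g3 = in4 ∧ g2 = 1 ∧ 0 = 0
g4 = g2 ∧ g3 = 0 ∧ 0 = 0
g5 = g1 ∨ g4 = 0 ∨ 0 = 0
g6 = g3 ∨ g5 = 0 ∨ 0 = 0
g7 = g5 ∧ g6 = 0 ∧ 0 = 0
g8 = in2 ∨ g7 = 0 ∨ 0 = 0
So g8 = 0 as required.

in0=0, in1=1, in2=0, in3=0, in4=1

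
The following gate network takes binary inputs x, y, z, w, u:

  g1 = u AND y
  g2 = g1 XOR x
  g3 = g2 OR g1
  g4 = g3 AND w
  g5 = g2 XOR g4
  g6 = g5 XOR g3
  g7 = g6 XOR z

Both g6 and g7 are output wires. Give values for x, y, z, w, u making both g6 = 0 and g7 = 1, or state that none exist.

Check with x=0 y=0 z=1 w=0 u=1:
g1 = u AND y = 1 AND 0 = 0
g2 = g1 XOR x = 0 XOR 0 = 0
g3 = g2 OR g1 = 0 OR 0 = 0
g4 = g3 AND w = 0 AND 0 = 0
g5 = g2 XOR g4 = 0 XOR 0 = 0
g6 = g5 XOR g3 = 0 XOR 0 = 0
g7 = g6 XOR z = 0 XOR 1 = 1
So g6 = 0 and g7 = 1.

x=0 y=0 z=1 w=0 u=1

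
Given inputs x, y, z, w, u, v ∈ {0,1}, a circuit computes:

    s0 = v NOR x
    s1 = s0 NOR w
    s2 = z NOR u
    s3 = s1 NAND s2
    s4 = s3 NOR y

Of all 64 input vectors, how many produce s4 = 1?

s4 = s3 NOR y must be 1, so both s3 = 0 and y = 0.
s3 = s1 NAND s2 must be 0, so both s1 = 1 and s2 = 1.
Satisfying assignments:
  x=0, y=0, z=0, w=0, u=0, v=1
  x=1, y=0, z=0, w=0, u=0, v=0
  x=1, y=0, z=0, w=0, u=0, v=1

3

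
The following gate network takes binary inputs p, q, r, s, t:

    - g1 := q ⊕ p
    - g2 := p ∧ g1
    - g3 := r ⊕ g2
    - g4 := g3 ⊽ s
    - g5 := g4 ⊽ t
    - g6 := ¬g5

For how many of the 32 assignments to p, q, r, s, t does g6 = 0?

12

g6 = ¬g5 must be 0, so g5 = 1.
g5 = g4 ⊽ t must be 1, so both g4 = 0 and t = 0.
Enumerating the 32 input combinations, 12 give g6 = 0 and 20 give g6 = 1.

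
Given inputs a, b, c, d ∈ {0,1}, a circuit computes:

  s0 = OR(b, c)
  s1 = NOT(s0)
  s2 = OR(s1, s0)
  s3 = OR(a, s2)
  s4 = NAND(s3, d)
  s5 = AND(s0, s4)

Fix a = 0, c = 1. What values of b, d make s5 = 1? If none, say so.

Check with a = 0, c = 1 and b=1, d=0:
s0 = OR(b, c) = OR(1, 1) = 1
s1 = NOT(s0) = NOT 1 = 0
s2 = OR(s1, s0) = OR(0, 1) = 1
s3 = OR(a, s2) = OR(0, 1) = 1
s4 = NAND(s3, d) = NAND(1, 0) = 1
s5 = AND(s0, s4) = AND(1, 1) = 1
So s5 = 1.

b=1, d=0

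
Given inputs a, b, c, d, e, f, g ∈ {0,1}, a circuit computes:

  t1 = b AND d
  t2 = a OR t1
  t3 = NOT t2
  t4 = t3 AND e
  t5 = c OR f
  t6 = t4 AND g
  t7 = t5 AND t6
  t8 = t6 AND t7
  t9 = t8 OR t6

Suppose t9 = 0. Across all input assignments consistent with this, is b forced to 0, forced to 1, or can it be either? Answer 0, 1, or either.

either

Both values of b occur among assignments with t9 = 0:
  b=0: a=0, b=0, c=0, d=0, e=0, f=0, g=0
  b=1: a=0, b=1, c=0, d=0, e=0, f=0, g=0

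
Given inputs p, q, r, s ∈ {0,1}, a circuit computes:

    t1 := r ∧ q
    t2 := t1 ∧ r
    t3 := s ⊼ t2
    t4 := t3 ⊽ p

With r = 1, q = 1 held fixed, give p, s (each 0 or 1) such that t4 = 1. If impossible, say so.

p=0, s=1

t4 = t3 ⊽ p must be 1, so both t3 = 0 and p = 0.
t3 = s ⊼ t2 must be 0, so both s = 1 and t2 = 1.
Check with r = 1, q = 1 and p=0, s=1:
t1 = r ∧ q = 1 ∧ 1 = 1
t2 = t1 ∧ r = 1 ∧ 1 = 1
t3 = s ⊼ t2 = 1 ⊼ 1 = 0
t4 = t3 ⊽ p = 0 ⊽ 0 = 1
So t4 = 1.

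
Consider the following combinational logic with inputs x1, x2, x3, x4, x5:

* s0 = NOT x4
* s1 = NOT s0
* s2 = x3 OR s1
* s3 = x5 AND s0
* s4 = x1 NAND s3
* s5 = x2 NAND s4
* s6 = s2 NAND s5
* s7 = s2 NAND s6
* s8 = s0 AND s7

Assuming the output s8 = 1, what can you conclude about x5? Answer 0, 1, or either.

Both values of x5 occur among assignments with s8 = 1:
  x5=0: x1=0, x2=0, x3=0, x4=0, x5=0
  x5=1: x1=0, x2=0, x3=0, x4=0, x5=1

either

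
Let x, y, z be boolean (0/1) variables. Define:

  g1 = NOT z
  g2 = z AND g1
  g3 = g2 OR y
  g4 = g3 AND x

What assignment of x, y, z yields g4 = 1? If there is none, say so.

Check with x=1 y=1 z=0:
g1 = NOT z = NOT 0 = 1
g2 = z AND g1 = 0 AND 1 = 0
g3 = g2 OR y = 0 OR 1 = 1
g4 = g3 AND x = 1 AND 1 = 1
So g4 = 1 as required.

x=1 y=1 z=0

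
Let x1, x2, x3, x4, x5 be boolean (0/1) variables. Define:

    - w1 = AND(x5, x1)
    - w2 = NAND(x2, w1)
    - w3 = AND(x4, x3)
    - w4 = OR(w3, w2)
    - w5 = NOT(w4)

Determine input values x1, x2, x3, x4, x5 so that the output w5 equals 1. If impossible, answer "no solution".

w5 = NOT(w4) must be 1, so w4 = 0.
w4 = OR(w3, w2) must be 0, so both w3 = 0 and w2 = 0.
w3 = AND(x4, x3) must be 0, so at least one of x4, x3 is 0.
Check with x1=1, x2=1, x3=1, x4=0, x5=1:
w1 = AND(x5, x1) = AND(1, 1) = 1
w2 = NAND(x2, w1) = NAND(1, 1) = 0
w3 = AND(x4, x3) = AND(0, 1) = 0
w4 = OR(w3, w2) = OR(0, 0) = 0
w5 = NOT(w4) = NOT 0 = 1
So w5 = 1 as required.

x1=1, x2=1, x3=1, x4=0, x5=1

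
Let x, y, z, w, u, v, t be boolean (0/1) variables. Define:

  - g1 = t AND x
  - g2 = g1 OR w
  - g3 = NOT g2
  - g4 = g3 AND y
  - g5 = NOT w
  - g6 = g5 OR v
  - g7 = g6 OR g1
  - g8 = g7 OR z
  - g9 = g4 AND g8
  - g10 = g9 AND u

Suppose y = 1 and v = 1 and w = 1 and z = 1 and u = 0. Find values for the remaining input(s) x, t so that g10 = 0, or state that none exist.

Check with y = 1 and v = 1 and w = 1 and z = 1 and u = 0 and x=1, t=0:
g1 = t AND x = 0 AND 1 = 0
g2 = g1 OR w = 0 OR 1 = 1
g3 = NOT g2 = NOT 1 = 0
g4 = g3 AND y = 0 AND 1 = 0
g5 = NOT w = NOT 1 = 0
g6 = g5 OR v = 0 OR 1 = 1
g7 = g6 OR g1 = 1 OR 0 = 1
g8 = g7 OR z = 1 OR 1 = 1
g9 = g4 AND g8 = 0 AND 1 = 0
g10 = g9 AND u = 0 AND 0 = 0
So g10 = 0.

x=1, t=0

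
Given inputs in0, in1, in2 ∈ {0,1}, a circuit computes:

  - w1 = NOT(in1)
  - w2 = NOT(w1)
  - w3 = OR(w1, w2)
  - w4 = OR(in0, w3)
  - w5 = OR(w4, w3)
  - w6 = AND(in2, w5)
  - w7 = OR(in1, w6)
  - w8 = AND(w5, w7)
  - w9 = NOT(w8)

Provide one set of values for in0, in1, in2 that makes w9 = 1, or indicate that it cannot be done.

in0=1, in1=0, in2=0

w9 = NOT(w8) must be 1, so w8 = 0.
Check with in0=1, in1=0, in2=0:
w1 = NOT(in1) = NOT 0 = 1
w2 = NOT(w1) = NOT 1 = 0
w3 = OR(w1, w2) = OR(1, 0) = 1
w4 = OR(in0, w3) = OR(1, 1) = 1
w5 = OR(w4, w3) = OR(1, 1) = 1
w6 = AND(in2, w5) = AND(0, 1) = 0
w7 = OR(in1, w6) = OR(0, 0) = 0
w8 = AND(w5, w7) = AND(1, 0) = 0
w9 = NOT(w8) = NOT 0 = 1
So w9 = 1 as required.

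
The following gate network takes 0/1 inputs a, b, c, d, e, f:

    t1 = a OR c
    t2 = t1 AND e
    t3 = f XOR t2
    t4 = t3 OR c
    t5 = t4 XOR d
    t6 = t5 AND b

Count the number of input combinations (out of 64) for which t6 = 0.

48

t6 = t5 AND b must be 0, so at least one of t5, b is 0.
Enumerating the 64 input combinations, 48 give t6 = 0 and 16 give t6 = 1.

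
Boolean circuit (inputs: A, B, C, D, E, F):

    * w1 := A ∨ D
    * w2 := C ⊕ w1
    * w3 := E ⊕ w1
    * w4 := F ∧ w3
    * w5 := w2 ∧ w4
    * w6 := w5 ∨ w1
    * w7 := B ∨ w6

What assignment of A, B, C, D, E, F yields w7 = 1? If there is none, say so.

w7 = B ∨ w6 must be 1, so at least one of B, w6 is 1.
Check with A=1 B=0 C=1 D=1 E=1 F=0:
w1 = A ∨ D = 1 ∨ 1 = 1
w2 = C ⊕ w1 = 1 ⊕ 1 = 0
w3 = E ⊕ w1 = 1 ⊕ 1 = 0
w4 = F ∧ w3 = 0 ∧ 0 = 0
w5 = w2 ∧ w4 = 0 ∧ 0 = 0
w6 = w5 ∨ w1 = 0 ∨ 1 = 1
w7 = B ∨ w6 = 0 ∨ 1 = 1
So w7 = 1 as required.

A=1 B=0 C=1 D=1 E=1 F=0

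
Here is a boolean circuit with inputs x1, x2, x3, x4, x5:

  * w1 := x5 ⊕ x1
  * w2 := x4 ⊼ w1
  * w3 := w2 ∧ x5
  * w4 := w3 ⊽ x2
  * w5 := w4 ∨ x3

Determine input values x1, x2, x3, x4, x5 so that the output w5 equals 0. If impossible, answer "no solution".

x1=1, x2=0, x3=0, x4=0, x5=1

w5 = w4 ∨ x3 must be 0, so both w4 = 0 and x3 = 0.
w4 = w3 ⊽ x2 must be 0, so at least one of w3, x2 is 1.
Check with x1=1, x2=0, x3=0, x4=0, x5=1:
w1 = x5 ⊕ x1 = 1 ⊕ 1 = 0
w2 = x4 ⊼ w1 = 0 ⊼ 0 = 1
w3 = w2 ∧ x5 = 1 ∧ 1 = 1
w4 = w3 ⊽ x2 = 1 ⊽ 0 = 0
w5 = w4 ∨ x3 = 0 ∨ 0 = 0
So w5 = 0 as required.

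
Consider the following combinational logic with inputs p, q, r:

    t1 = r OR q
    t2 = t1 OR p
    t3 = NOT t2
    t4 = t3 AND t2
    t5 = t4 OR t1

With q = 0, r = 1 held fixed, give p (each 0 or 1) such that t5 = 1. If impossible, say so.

t5 = t4 OR t1 must be 1, so at least one of t4, t1 is 1.
Check with q = 0, r = 1 and p=1:
t1 = r OR q = 1 OR 0 = 1
t2 = t1 OR p = 1 OR 1 = 1
t3 = NOT t2 = NOT 1 = 0
t4 = t3 AND t2 = 0 AND 1 = 0
t5 = t4 OR t1 = 0 OR 1 = 1
So t5 = 1.

p=1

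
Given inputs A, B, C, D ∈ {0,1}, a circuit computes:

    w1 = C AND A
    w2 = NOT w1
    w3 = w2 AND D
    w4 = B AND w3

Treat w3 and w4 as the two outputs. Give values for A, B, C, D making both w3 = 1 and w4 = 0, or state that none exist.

A=1, B=0, C=0, D=1

Check with A=1, B=0, C=0, D=1:
w1 = C AND A = 0 AND 1 = 0
w2 = NOT w1 = NOT 0 = 1
w3 = w2 AND D = 1 AND 1 = 1
w4 = B AND w3 = 0 AND 1 = 0
So w3 = 1 and w4 = 0.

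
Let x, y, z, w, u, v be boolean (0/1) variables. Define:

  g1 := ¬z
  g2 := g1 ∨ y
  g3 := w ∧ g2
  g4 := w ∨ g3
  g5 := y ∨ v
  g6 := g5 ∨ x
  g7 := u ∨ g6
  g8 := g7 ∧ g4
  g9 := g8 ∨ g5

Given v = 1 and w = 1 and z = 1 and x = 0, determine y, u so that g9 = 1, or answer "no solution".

Check with v = 1 and w = 1 and z = 1 and x = 0 and y=1, u=0:
g1 = ¬z = ¬1 = 0
g2 = g1 ∨ y = 0 ∨ 1 = 1
g3 = w ∧ g2 = 1 ∧ 1 = 1
g4 = w ∨ g3 = 1 ∨ 1 = 1
g5 = y ∨ v = 1 ∨ 1 = 1
g6 = g5 ∨ x = 1 ∨ 0 = 1
g7 = u ∨ g6 = 0 ∨ 1 = 1
g8 = g7 ∧ g4 = 1 ∧ 1 = 1
g9 = g8 ∨ g5 = 1 ∨ 1 = 1
So g9 = 1.

y=1, u=0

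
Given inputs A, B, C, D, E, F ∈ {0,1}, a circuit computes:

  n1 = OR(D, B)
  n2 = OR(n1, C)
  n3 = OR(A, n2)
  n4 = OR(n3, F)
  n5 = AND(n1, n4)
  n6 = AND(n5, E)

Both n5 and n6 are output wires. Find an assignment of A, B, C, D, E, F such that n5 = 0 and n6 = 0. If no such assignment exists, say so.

A=0, B=0, C=1, D=0, E=0, F=0

Check with A=0, B=0, C=1, D=0, E=0, F=0:
n1 = OR(D, B) = OR(0, 0) = 0
n2 = OR(n1, C) = OR(0, 1) = 1
n3 = OR(A, n2) = OR(0, 1) = 1
n4 = OR(n3, F) = OR(1, 0) = 1
n5 = AND(n1, n4) = AND(0, 1) = 0
n6 = AND(n5, E) = AND(0, 0) = 0
So n5 = 0 and n6 = 0.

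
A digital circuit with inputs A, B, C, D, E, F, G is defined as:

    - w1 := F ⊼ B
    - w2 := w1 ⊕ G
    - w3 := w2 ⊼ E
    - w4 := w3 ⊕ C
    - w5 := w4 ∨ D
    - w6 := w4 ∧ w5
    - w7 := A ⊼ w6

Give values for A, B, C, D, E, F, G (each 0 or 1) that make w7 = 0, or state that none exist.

w7 = A ⊼ w6 must be 0, so both A = 1 and w6 = 1.
w6 = w4 ∧ w5 must be 1, so both w4 = 1 and w5 = 1.
w4 = w3 ⊕ C must be 1, so w3 and C differ.
Check with A=1, B=0, C=0, D=0, E=0, F=0, G=1:
w1 = F ⊼ B = 0 ⊼ 0 = 1
w2 = w1 ⊕ G = 1 ⊕ 1 = 0
w3 = w2 ⊼ E = 0 ⊼ 0 = 1
w4 = w3 ⊕ C = 1 ⊕ 0 = 1
w5 = w4 ∨ D = 1 ∨ 0 = 1
w6 = w4 ∧ w5 = 1 ∧ 1 = 1
w7 = A ⊼ w6 = 1 ⊼ 1 = 0
So w7 = 0 as required.

A=1, B=0, C=0, D=0, E=0, F=0, G=1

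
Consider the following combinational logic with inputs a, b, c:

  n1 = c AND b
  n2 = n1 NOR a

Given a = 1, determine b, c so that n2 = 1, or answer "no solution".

With a = 1 fixed, none of the 4 settings of b, c give n2 = 1.
For example, with b=0, c=0:
n1 = c AND b = 0 AND 0 = 0
n2 = n1 NOR a = 0 NOR 1 = 0
giving n2 = 0 ≠ 1.

no solution exists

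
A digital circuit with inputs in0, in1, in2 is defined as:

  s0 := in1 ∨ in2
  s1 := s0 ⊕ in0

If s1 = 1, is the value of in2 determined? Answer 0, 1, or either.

Both values of in2 occur among assignments with s1 = 1:
  in2=0: in0=0, in1=1, in2=0
  in2=1: in0=0, in1=0, in2=1

either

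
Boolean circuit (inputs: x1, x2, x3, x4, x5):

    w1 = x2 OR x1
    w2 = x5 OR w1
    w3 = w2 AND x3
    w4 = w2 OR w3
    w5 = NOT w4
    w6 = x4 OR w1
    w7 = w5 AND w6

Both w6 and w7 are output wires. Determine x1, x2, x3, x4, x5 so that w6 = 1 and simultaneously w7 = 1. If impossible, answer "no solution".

x1=0 x2=0 x3=0 x4=1 x5=0

Check with x1=0 x2=0 x3=0 x4=1 x5=0:
w1 = x2 OR x1 = 0 OR 0 = 0
w2 = x5 OR w1 = 0 OR 0 = 0
w3 = w2 AND x3 = 0 AND 0 = 0
w4 = w2 OR w3 = 0 OR 0 = 0
w5 = NOT w4 = NOT 0 = 1
w6 = x4 OR w1 = 1 OR 0 = 1
w7 = w5 AND w6 = 1 AND 1 = 1
So w6 = 1 and w7 = 1.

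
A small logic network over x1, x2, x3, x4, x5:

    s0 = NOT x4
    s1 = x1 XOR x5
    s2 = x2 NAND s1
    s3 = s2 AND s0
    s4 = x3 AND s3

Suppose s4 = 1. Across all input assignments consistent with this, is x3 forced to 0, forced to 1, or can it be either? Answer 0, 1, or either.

1

s4 = x3 AND s3 must be 1, so both x3 = 1 and s3 = 1.
Every assignment with s4 = 1 has x3 = 1; there are 6 such assignment(s).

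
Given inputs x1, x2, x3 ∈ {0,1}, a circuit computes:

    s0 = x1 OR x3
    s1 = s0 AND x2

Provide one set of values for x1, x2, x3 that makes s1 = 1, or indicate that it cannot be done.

x1=1, x2=1, x3=0

Check with x1=1, x2=1, x3=0:
s0 = x1 OR x3 = 1 OR 0 = 1
s1 = s0 AND x2 = 1 AND 1 = 1
So s1 = 1 as required.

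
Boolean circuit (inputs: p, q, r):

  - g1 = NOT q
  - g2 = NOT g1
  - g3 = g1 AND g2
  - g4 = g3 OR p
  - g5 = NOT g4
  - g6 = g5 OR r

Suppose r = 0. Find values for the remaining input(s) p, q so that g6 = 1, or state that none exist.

p=0 q=0

g6 = g5 OR r must be 1, so at least one of g5, r is 1.
Check with r = 0 and p=0, q=0:
g1 = NOT q = NOT 0 = 1
g2 = NOT g1 = NOT 1 = 0
g3 = g1 AND g2 = 1 AND 0 = 0
g4 = g3 OR p = 0 OR 0 = 0
g5 = NOT g4 = NOT 0 = 1
g6 = g5 OR r = 1 OR 0 = 1
So g6 = 1.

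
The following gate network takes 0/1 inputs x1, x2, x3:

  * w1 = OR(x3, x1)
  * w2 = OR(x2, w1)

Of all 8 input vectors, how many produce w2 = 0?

1

w2 = OR(x2, w1) must be 0, so both x2 = 0 and w1 = 0.
w1 = OR(x3, x1) must be 0, so both x3 = 0 and x1 = 0.
Satisfying assignments:
  x1=0, x2=0, x3=0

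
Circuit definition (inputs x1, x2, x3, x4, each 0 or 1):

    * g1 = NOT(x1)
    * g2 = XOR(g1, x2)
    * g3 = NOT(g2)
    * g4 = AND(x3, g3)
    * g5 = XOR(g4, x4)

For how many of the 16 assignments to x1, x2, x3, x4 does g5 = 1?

g5 = XOR(g4, x4) must be 1, so g4 and x4 differ.
Enumerating the 16 input combinations, 8 give g5 = 1 and 8 give g5 = 0.

8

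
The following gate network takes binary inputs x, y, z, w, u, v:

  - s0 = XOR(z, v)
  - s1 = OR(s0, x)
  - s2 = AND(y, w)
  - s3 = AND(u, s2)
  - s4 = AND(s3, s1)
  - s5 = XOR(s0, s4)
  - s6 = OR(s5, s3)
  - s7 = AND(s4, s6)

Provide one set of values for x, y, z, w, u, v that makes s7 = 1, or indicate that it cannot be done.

x=1 y=1 z=0 w=1 u=1 v=1

s7 = AND(s4, s6) must be 1, so both s4 = 1 and s6 = 1.
Check with x=1 y=1 z=0 w=1 u=1 v=1:
s0 = XOR(z, v) = XOR(0, 1) = 1
s1 = OR(s0, x) = OR(1, 1) = 1
s2 = AND(y, w) = AND(1, 1) = 1
s3 = AND(u, s2) = AND(1, 1) = 1
s4 = AND(s3, s1) = AND(1, 1) = 1
s5 = XOR(s0, s4) = XOR(1, 1) = 0
s6 = OR(s5, s3) = OR(0, 1) = 1
s7 = AND(s4, s6) = AND(1, 1) = 1
So s7 = 1 as required.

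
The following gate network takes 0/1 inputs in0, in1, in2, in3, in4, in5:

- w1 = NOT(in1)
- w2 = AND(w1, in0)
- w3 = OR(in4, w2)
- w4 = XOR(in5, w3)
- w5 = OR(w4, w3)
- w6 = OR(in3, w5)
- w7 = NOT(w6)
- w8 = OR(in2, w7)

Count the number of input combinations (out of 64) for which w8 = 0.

w8 = OR(in2, w7) must be 0, so both in2 = 0 and w7 = 0.
w7 = NOT(w6) must be 0, so w6 = 1.
Enumerating the 64 input combinations, 29 give w8 = 0 and 35 give w8 = 1.

29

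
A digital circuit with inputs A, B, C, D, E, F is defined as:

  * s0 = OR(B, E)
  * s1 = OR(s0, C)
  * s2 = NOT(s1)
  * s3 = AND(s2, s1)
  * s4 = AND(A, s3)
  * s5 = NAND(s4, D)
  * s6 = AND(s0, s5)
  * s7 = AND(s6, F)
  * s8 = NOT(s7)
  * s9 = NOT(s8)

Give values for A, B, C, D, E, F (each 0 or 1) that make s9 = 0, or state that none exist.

Check with A=1, B=0, C=0, D=0, E=1, F=0:
s0 = OR(B, E) = OR(0, 1) = 1
s1 = OR(s0, C) = OR(1, 0) = 1
s2 = NOT(s1) = NOT 1 = 0
s3 = AND(s2, s1) = AND(0, 1) = 0
s4 = AND(A, s3) = AND(1, 0) = 0
s5 = NAND(s4, D) = NAND(0, 0) = 1
s6 = AND(s0, s5) = AND(1, 1) = 1
s7 = AND(s6, F) = AND(1, 0) = 0
s8 = NOT(s7) = NOT 0 = 1
s9 = NOT(s8) = NOT 1 = 0
So s9 = 0 as required.

A=1, B=0, C=0, D=0, E=1, F=0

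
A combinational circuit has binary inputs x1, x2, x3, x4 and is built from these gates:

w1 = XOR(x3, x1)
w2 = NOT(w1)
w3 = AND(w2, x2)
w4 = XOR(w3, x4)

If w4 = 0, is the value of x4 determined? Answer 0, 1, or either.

either

Both values of x4 occur among assignments with w4 = 0:
  x4=0: x1=0, x2=0, x3=0, x4=0
  x4=1: x1=0, x2=1, x3=0, x4=1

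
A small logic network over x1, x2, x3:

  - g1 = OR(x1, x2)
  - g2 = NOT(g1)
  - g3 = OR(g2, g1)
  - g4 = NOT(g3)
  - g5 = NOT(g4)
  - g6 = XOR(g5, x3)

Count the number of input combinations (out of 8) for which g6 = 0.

g6 = XOR(g5, x3) must be 0, so g5 and x3 are equal.
Satisfying assignments:
  x1=0, x2=0, x3=1
  x1=0, x2=1, x3=1
  x1=1, x2=0, x3=1
  x1=1, x2=1, x3=1

4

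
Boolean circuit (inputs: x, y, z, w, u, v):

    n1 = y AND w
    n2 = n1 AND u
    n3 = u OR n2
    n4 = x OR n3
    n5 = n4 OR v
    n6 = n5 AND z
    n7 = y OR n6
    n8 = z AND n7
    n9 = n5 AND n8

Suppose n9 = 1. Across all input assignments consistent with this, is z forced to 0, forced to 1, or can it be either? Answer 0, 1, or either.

n9 = n5 AND n8 must be 1, so both n5 = 1 and n8 = 1.
n5 = n4 OR v must be 1, so at least one of n4, v is 1.
Every assignment with n9 = 1 has z = 1; there are 28 such assignment(s).

1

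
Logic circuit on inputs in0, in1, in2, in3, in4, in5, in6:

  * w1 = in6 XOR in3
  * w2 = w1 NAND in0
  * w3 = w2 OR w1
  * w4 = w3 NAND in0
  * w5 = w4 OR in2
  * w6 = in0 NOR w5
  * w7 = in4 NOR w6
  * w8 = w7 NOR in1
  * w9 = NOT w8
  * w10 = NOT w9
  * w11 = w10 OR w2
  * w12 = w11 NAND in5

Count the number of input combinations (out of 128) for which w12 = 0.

w12 = w11 NAND in5 must be 0, so both w11 = 1 and in5 = 1.
Enumerating the 128 input combinations, 52 give w12 = 0 and 76 give w12 = 1.

52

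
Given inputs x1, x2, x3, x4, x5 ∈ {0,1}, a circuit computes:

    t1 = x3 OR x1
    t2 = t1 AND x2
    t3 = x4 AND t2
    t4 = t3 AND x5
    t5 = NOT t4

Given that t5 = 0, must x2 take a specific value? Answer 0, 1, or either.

t5 = NOT t4 must be 0, so t4 = 1.
Every assignment with t5 = 0 has x2 = 1; there are 3 such assignment(s).
  x1=0, x2=1, x3=1, x4=1, x5=1
  x1=1, x2=1, x3=0, x4=1, x5=1
  x1=1, x2=1, x3=1, x4=1, x5=1

1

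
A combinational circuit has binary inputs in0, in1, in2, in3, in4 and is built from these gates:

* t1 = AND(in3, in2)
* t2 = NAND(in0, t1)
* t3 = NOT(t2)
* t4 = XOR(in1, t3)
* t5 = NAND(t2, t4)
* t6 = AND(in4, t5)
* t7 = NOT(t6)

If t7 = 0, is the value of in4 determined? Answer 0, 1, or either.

1

t7 = NOT(t6) must be 0, so t6 = 1.
t6 = AND(in4, t5) must be 1, so both in4 = 1 and t5 = 1.
Every assignment with t7 = 0 has in4 = 1; there are 9 such assignment(s).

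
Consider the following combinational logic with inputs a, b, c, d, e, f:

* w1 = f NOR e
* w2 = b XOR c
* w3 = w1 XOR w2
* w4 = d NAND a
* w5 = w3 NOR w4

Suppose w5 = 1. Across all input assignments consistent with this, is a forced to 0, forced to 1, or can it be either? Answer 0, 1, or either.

w5 = w3 NOR w4 must be 1, so both w3 = 0 and w4 = 0.
w3 = w1 XOR w2 must be 0, so w1 and w2 are equal.
w4 = d NAND a must be 0, so both d = 1 and a = 1.
Every assignment with w5 = 1 has a = 1; there are 8 such assignment(s).

1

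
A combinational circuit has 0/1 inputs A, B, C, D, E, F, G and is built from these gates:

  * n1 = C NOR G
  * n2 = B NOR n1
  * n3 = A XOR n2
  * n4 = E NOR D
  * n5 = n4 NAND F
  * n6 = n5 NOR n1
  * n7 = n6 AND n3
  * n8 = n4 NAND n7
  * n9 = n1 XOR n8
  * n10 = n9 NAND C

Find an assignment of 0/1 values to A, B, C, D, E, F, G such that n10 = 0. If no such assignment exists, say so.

A=0 B=1 C=1 D=0 E=0 F=1 G=1

n10 = n9 NAND C must be 0, so both n9 = 1 and C = 1.
n9 = n1 XOR n8 must be 1, so n1 and n8 differ.
Check with A=0 B=1 C=1 D=0 E=0 F=1 G=1:
n1 = C NOR G = 1 NOR 1 = 0
n2 = B NOR n1 = 1 NOR 0 = 0
n3 = A XOR n2 = 0 XOR 0 = 0
n4 = E NOR D = 0 NOR 0 = 1
n5 = n4 NAND F = 1 NAND 1 = 0
n6 = n5 NOR n1 = 0 NOR 0 = 1
n7 = n6 AND n3 = 1 AND 0 = 0
n8 = n4 NAND n7 = 1 NAND 0 = 1
n9 = n1 XOR n8 = 0 XOR 1 = 1
n10 = n9 NAND C = 1 NAND 1 = 0
So n10 = 0 as required.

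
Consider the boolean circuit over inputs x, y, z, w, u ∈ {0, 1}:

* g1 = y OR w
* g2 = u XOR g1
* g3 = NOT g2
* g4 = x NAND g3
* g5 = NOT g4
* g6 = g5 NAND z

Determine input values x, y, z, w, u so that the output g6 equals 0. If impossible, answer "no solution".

g6 = g5 NAND z must be 0, so both g5 = 1 and z = 1.
g5 = NOT g4 must be 1, so g4 = 0.
Check with x=1, y=0, z=1, w=0, u=0:
g1 = y OR w = 0 OR 0 = 0
g2 = u XOR g1 = 0 XOR 0 = 0
g3 = NOT g2 = NOT 0 = 1
g4 = x NAND g3 = 1 NAND 1 = 0
g5 = NOT g4 = NOT 0 = 1
g6 = g5 NAND z = 1 NAND 1 = 0
So g6 = 0 as required.

x=1, y=0, z=1, w=0, u=0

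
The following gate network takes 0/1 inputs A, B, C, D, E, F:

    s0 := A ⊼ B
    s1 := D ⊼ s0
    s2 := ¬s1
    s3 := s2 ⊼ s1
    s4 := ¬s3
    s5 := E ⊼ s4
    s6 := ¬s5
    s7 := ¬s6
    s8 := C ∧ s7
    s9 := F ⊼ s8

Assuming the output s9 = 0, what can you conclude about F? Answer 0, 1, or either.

1

s9 = F ⊼ s8 must be 0, so both F = 1 and s8 = 1.
Every assignment with s9 = 0 has F = 1; there are 16 such assignment(s).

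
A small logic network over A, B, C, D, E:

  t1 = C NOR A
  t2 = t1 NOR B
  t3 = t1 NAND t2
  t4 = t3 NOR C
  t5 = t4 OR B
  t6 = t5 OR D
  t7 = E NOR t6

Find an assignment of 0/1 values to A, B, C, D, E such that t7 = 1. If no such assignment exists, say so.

t7 = E NOR t6 must be 1, so both E = 0 and t6 = 0.
t6 = t5 OR D must be 0, so both t5 = 0 and D = 0.
t5 = t4 OR B must be 0, so both t4 = 0 and B = 0.
Check with A=1, B=0, C=1, D=0, E=0:
t1 = C NOR A = 1 NOR 1 = 0
t2 = t1 NOR B = 0 NOR 0 = 1
t3 = t1 NAND t2 = 0 NAND 1 = 1
t4 = t3 NOR C = 1 NOR 1 = 0
t5 = t4 OR B = 0 OR 0 = 0
t6 = t5 OR D = 0 OR 0 = 0
t7 = E NOR t6 = 0 NOR 0 = 1
So t7 = 1 as required.

A=1, B=0, C=1, D=0, E=0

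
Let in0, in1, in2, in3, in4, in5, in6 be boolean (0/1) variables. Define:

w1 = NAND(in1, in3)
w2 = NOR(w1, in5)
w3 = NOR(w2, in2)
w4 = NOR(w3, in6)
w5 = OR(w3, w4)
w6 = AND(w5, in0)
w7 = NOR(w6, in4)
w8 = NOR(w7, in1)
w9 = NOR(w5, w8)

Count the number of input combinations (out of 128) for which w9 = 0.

100

w9 = NOR(w5, w8) must be 0, so at least one of w5, w8 is 1.
Enumerating the 128 input combinations, 100 give w9 = 0 and 28 give w9 = 1.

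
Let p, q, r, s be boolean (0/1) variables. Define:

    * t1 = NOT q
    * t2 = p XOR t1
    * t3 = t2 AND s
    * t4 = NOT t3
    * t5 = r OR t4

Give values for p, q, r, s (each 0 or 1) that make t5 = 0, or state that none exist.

Check with p=1, q=1, r=0, s=1:
t1 = NOT q = NOT 1 = 0
t2 = p XOR t1 = 1 XOR 0 = 1
t3 = t2 AND s = 1 AND 1 = 1
t4 = NOT t3 = NOT 1 = 0
t5 = r OR t4 = 0 OR 0 = 0
So t5 = 0 as required.

p=1, q=1, r=0, s=1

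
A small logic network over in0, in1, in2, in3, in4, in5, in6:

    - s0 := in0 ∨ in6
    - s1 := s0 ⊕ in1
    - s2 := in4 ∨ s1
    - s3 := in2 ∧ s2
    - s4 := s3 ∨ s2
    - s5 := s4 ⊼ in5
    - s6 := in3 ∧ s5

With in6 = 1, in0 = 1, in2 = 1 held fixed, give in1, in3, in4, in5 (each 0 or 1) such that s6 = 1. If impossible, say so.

in1=1, in3=1, in4=0, in5=0

s6 = in3 ∧ s5 must be 1, so both in3 = 1 and s5 = 1.
s5 = s4 ⊼ in5 must be 1, so at least one of s4, in5 is 0.
Check with in6 = 1, in0 = 1, in2 = 1 and in1=1, in3=1, in4=0, in5=0:
s0 = in0 ∨ in6 = 1 ∨ 1 = 1
s1 = s0 ⊕ in1 = 1 ⊕ 1 = 0
s2 = in4 ∨ s1 = 0 ∨ 0 = 0
s3 = in2 ∧ s2 = 1 ∧ 0 = 0
s4 = s3 ∨ s2 = 0 ∨ 0 = 0
s5 = s4 ⊼ in5 = 0 ⊼ 0 = 1
s6 = in3 ∧ s5 = 1 ∧ 1 = 1
So s6 = 1.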